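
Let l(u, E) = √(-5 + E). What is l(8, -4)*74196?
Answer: 222588*I ≈ 2.2259e+5*I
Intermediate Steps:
l(8, -4)*74196 = √(-5 - 4)*74196 = √(-9)*74196 = (3*I)*74196 = 222588*I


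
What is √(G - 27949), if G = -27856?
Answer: I*√55805 ≈ 236.23*I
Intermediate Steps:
√(G - 27949) = √(-27856 - 27949) = √(-55805) = I*√55805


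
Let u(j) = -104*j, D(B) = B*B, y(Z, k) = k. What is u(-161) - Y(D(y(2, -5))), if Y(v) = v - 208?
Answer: 16927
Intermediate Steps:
D(B) = B**2
Y(v) = -208 + v
u(-161) - Y(D(y(2, -5))) = -104*(-161) - (-208 + (-5)**2) = 16744 - (-208 + 25) = 16744 - 1*(-183) = 16744 + 183 = 16927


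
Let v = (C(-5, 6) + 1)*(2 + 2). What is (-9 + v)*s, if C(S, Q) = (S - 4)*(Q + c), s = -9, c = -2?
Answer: 1341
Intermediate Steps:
C(S, Q) = (-4 + S)*(-2 + Q) (C(S, Q) = (S - 4)*(Q - 2) = (-4 + S)*(-2 + Q))
v = -140 (v = ((8 - 4*6 - 2*(-5) + 6*(-5)) + 1)*(2 + 2) = ((8 - 24 + 10 - 30) + 1)*4 = (-36 + 1)*4 = -35*4 = -140)
(-9 + v)*s = (-9 - 140)*(-9) = -149*(-9) = 1341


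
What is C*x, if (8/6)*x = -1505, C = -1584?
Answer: 1787940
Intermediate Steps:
x = -4515/4 (x = (3/4)*(-1505) = -4515/4 ≈ -1128.8)
C*x = -1584*(-4515/4) = 1787940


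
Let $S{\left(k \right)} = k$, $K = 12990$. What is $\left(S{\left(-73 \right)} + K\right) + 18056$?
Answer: $30973$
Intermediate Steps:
$\left(S{\left(-73 \right)} + K\right) + 18056 = \left(-73 + 12990\right) + 18056 = 12917 + 18056 = 30973$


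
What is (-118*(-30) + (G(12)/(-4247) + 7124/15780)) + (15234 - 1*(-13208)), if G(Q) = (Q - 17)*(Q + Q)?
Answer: 535847737837/16754415 ≈ 31982.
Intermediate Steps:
G(Q) = 2*Q*(-17 + Q) (G(Q) = (-17 + Q)*(2*Q) = 2*Q*(-17 + Q))
(-118*(-30) + (G(12)/(-4247) + 7124/15780)) + (15234 - 1*(-13208)) = (-118*(-30) + ((2*12*(-17 + 12))/(-4247) + 7124/15780)) + (15234 - 1*(-13208)) = (3540 + ((2*12*(-5))*(-1/4247) + 7124*(1/15780))) + (15234 + 13208) = (3540 + (-120*(-1/4247) + 1781/3945)) + 28442 = (3540 + (120/4247 + 1781/3945)) + 28442 = (3540 + 8037307/16754415) + 28442 = 59318666407/16754415 + 28442 = 535847737837/16754415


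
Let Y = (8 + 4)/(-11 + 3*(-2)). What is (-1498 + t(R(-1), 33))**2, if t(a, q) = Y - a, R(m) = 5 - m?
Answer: 654336400/289 ≈ 2.2641e+6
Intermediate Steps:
Y = -12/17 (Y = 12/(-11 - 6) = 12/(-17) = 12*(-1/17) = -12/17 ≈ -0.70588)
t(a, q) = -12/17 - a
(-1498 + t(R(-1), 33))**2 = (-1498 + (-12/17 - (5 - 1*(-1))))**2 = (-1498 + (-12/17 - (5 + 1)))**2 = (-1498 + (-12/17 - 1*6))**2 = (-1498 + (-12/17 - 6))**2 = (-1498 - 114/17)**2 = (-25580/17)**2 = 654336400/289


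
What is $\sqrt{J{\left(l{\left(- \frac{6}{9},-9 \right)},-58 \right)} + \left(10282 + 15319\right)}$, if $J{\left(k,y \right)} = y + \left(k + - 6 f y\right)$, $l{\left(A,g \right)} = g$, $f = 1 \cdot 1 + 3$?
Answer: $\sqrt{26926} \approx 164.09$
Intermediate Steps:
$f = 4$ ($f = 1 + 3 = 4$)
$J{\left(k,y \right)} = k - 23 y$ ($J{\left(k,y \right)} = y + \left(k + \left(-6\right) 4 y\right) = y + \left(k - 24 y\right) = k - 23 y$)
$\sqrt{J{\left(l{\left(- \frac{6}{9},-9 \right)},-58 \right)} + \left(10282 + 15319\right)} = \sqrt{\left(-9 - -1334\right) + \left(10282 + 15319\right)} = \sqrt{\left(-9 + 1334\right) + 25601} = \sqrt{1325 + 25601} = \sqrt{26926}$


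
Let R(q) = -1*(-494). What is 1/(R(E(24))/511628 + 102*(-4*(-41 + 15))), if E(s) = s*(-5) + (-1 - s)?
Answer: 19678/208744243 ≈ 9.4268e-5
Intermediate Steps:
E(s) = -1 - 6*s (E(s) = -5*s + (-1 - s) = -1 - 6*s)
R(q) = 494
1/(R(E(24))/511628 + 102*(-4*(-41 + 15))) = 1/(494/511628 + 102*(-4*(-41 + 15))) = 1/(494*(1/511628) + 102*(-4*(-26))) = 1/(19/19678 + 102*104) = 1/(19/19678 + 10608) = 1/(208744243/19678) = 19678/208744243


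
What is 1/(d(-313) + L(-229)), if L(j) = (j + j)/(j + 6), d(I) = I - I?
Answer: 223/458 ≈ 0.48690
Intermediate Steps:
d(I) = 0
L(j) = 2*j/(6 + j) (L(j) = (2*j)/(6 + j) = 2*j/(6 + j))
1/(d(-313) + L(-229)) = 1/(0 + 2*(-229)/(6 - 229)) = 1/(0 + 2*(-229)/(-223)) = 1/(0 + 2*(-229)*(-1/223)) = 1/(0 + 458/223) = 1/(458/223) = 223/458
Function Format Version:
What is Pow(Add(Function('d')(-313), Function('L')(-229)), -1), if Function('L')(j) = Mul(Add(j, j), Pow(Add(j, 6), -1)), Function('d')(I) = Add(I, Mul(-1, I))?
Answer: Rational(223, 458) ≈ 0.48690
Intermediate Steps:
Function('d')(I) = 0
Function('L')(j) = Mul(2, j, Pow(Add(6, j), -1)) (Function('L')(j) = Mul(Mul(2, j), Pow(Add(6, j), -1)) = Mul(2, j, Pow(Add(6, j), -1)))
Pow(Add(Function('d')(-313), Function('L')(-229)), -1) = Pow(Add(0, Mul(2, -229, Pow(Add(6, -229), -1))), -1) = Pow(Add(0, Mul(2, -229, Pow(-223, -1))), -1) = Pow(Add(0, Mul(2, -229, Rational(-1, 223))), -1) = Pow(Add(0, Rational(458, 223)), -1) = Pow(Rational(458, 223), -1) = Rational(223, 458)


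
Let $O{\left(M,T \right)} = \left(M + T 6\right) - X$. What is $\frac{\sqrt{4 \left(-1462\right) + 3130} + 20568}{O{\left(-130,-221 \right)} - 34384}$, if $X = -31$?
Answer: $- \frac{20568}{35809} - \frac{3 i \sqrt{302}}{35809} \approx -0.57438 - 0.0014559 i$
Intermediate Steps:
$O{\left(M,T \right)} = 31 + M + 6 T$ ($O{\left(M,T \right)} = \left(M + T 6\right) - -31 = \left(M + 6 T\right) + 31 = 31 + M + 6 T$)
$\frac{\sqrt{4 \left(-1462\right) + 3130} + 20568}{O{\left(-130,-221 \right)} - 34384} = \frac{\sqrt{4 \left(-1462\right) + 3130} + 20568}{\left(31 - 130 + 6 \left(-221\right)\right) - 34384} = \frac{\sqrt{-5848 + 3130} + 20568}{\left(31 - 130 - 1326\right) - 34384} = \frac{\sqrt{-2718} + 20568}{-1425 - 34384} = \frac{3 i \sqrt{302} + 20568}{-35809} = \left(20568 + 3 i \sqrt{302}\right) \left(- \frac{1}{35809}\right) = - \frac{20568}{35809} - \frac{3 i \sqrt{302}}{35809}$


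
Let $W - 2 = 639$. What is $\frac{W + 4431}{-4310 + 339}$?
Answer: $- \frac{5072}{3971} \approx -1.2773$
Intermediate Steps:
$W = 641$ ($W = 2 + 639 = 641$)
$\frac{W + 4431}{-4310 + 339} = \frac{641 + 4431}{-4310 + 339} = \frac{5072}{-3971} = 5072 \left(- \frac{1}{3971}\right) = - \frac{5072}{3971}$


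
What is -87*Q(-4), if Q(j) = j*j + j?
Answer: -1044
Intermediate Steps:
Q(j) = j + j² (Q(j) = j² + j = j + j²)
-87*Q(-4) = -(-348)*(1 - 4) = -(-348)*(-3) = -87*12 = -1044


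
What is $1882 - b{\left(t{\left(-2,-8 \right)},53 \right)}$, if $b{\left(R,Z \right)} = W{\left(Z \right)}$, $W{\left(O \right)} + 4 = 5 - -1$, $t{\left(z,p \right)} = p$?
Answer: $1880$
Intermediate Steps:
$W{\left(O \right)} = 2$ ($W{\left(O \right)} = -4 + \left(5 - -1\right) = -4 + \left(5 + 1\right) = -4 + 6 = 2$)
$b{\left(R,Z \right)} = 2$
$1882 - b{\left(t{\left(-2,-8 \right)},53 \right)} = 1882 - 2 = 1880$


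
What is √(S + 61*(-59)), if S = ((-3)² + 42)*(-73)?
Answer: I*√7322 ≈ 85.569*I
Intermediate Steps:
S = -3723 (S = (9 + 42)*(-73) = 51*(-73) = -3723)
√(S + 61*(-59)) = √(-3723 + 61*(-59)) = √(-3723 - 3599) = √(-7322) = I*√7322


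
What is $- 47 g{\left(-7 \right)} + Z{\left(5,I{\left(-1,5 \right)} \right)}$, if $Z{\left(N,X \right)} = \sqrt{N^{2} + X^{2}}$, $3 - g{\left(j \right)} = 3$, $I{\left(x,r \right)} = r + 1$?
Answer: $\sqrt{61} \approx 7.8102$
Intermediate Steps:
$I{\left(x,r \right)} = 1 + r$
$g{\left(j \right)} = 0$ ($g{\left(j \right)} = 3 - 3 = 0$)
$- 47 g{\left(-7 \right)} + Z{\left(5,I{\left(-1,5 \right)} \right)} = \left(-47\right) 0 + \sqrt{5^{2} + \left(1 + 5\right)^{2}} = 0 + \sqrt{25 + 6^{2}} = 0 + \sqrt{25 + 36} = 0 + \sqrt{61} = \sqrt{61}$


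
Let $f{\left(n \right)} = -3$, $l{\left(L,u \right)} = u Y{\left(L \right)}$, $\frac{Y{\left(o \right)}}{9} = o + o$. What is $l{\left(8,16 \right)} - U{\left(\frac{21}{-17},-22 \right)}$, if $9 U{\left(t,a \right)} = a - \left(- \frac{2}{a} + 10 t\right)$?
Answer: $\frac{1293151}{561} \approx 2305.1$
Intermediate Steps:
$Y{\left(o \right)} = 18 o$ ($Y{\left(o \right)} = 9 \left(o + o\right) = 9 \cdot 2 o = 18 o$)
$l{\left(L,u \right)} = 18 L u$ ($l{\left(L,u \right)} = u 18 L = 18 L u$)
$U{\left(t,a \right)} = - \frac{10 t}{9} + \frac{a}{9} + \frac{2}{9 a}$ ($U{\left(t,a \right)} = \frac{a - \left(- \frac{2}{a} + 10 t\right)}{9} = \frac{a - 10 t + \frac{2}{a}}{9} = - \frac{10 t}{9} + \frac{a}{9} + \frac{2}{9 a}$)
$l{\left(8,16 \right)} - U{\left(\frac{21}{-17},-22 \right)} = 18 \cdot 8 \cdot 16 - \frac{2 - 22 \left(-22 - 10 \frac{21}{-17}\right)}{9 \left(-22\right)} = 2304 - \frac{1}{9} \left(- \frac{1}{22}\right) \left(2 - 22 \left(-22 - 10 \cdot 21 \left(- \frac{1}{17}\right)\right)\right) = 2304 - \frac{1}{9} \left(- \frac{1}{22}\right) \left(2 - 22 \left(-22 - - \frac{210}{17}\right)\right) = 2304 - \frac{1}{9} \left(- \frac{1}{22}\right) \left(2 - 22 \left(-22 + \frac{210}{17}\right)\right) = 2304 - \frac{1}{9} \left(- \frac{1}{22}\right) \left(2 - - \frac{3608}{17}\right) = 2304 - \frac{1}{9} \left(- \frac{1}{22}\right) \left(2 + \frac{3608}{17}\right) = 2304 - \frac{1}{9} \left(- \frac{1}{22}\right) \frac{3642}{17} = 2304 - - \frac{607}{561} = 2304 + \frac{607}{561} = \frac{1293151}{561}$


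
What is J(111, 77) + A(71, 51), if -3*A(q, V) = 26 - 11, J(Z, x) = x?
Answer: 72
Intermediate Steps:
A(q, V) = -5 (A(q, V) = -(26 - 11)/3 = -1/3*15 = -5)
J(111, 77) + A(71, 51) = 77 - 5 = 72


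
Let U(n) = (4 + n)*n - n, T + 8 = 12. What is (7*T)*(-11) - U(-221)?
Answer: -48486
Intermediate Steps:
T = 4 (T = -8 + 12 = 4)
U(n) = -n + n*(4 + n) (U(n) = n*(4 + n) - n = -n + n*(4 + n))
(7*T)*(-11) - U(-221) = (7*4)*(-11) - (-221)*(3 - 221) = 28*(-11) - (-221)*(-218) = -308 - 1*48178 = -308 - 48178 = -48486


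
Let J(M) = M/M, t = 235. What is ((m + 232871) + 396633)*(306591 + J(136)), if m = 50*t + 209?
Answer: 196667424096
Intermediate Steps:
m = 11959 (m = 50*235 + 209 = 11750 + 209 = 11959)
J(M) = 1
((m + 232871) + 396633)*(306591 + J(136)) = ((11959 + 232871) + 396633)*(306591 + 1) = (244830 + 396633)*306592 = 641463*306592 = 196667424096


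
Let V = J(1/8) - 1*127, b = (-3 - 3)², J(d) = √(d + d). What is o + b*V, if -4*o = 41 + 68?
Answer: -18325/4 ≈ -4581.3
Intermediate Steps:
o = -109/4 (o = -(41 + 68)/4 = -¼*109 = -109/4 ≈ -27.250)
J(d) = √2*√d (J(d) = √(2*d) = √2*√d)
b = 36 (b = (-6)² = 36)
V = -253/2 (V = √2*√(1/8) - 1*127 = √2*√(⅛) - 127 = √2*(√2/4) - 127 = ½ - 127 = -253/2 ≈ -126.50)
o + b*V = -109/4 + 36*(-253/2) = -109/4 - 4554 = -18325/4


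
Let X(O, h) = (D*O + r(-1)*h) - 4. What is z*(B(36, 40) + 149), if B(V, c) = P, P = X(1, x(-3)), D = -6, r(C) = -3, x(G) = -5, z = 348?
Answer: 53592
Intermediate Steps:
X(O, h) = -4 - 6*O - 3*h (X(O, h) = (-6*O - 3*h) - 4 = -4 - 6*O - 3*h)
P = 5 (P = -4 - 6*1 - 3*(-5) = -4 - 6 + 15 = 5)
B(V, c) = 5
z*(B(36, 40) + 149) = 348*(5 + 149) = 348*154 = 53592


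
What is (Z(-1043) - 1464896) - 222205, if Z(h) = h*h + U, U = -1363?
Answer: -600615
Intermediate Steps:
Z(h) = -1363 + h**2 (Z(h) = h*h - 1363 = h**2 - 1363 = -1363 + h**2)
(Z(-1043) - 1464896) - 222205 = ((-1363 + (-1043)**2) - 1464896) - 222205 = ((-1363 + 1087849) - 1464896) - 222205 = (1086486 - 1464896) - 222205 = -378410 - 222205 = -600615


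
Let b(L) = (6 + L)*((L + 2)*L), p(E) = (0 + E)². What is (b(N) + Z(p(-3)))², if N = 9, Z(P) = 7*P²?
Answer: 4210704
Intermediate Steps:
p(E) = E²
b(L) = L*(2 + L)*(6 + L) (b(L) = (6 + L)*((2 + L)*L) = (6 + L)*(L*(2 + L)) = L*(2 + L)*(6 + L))
(b(N) + Z(p(-3)))² = (9*(12 + 9² + 8*9) + 7*((-3)²)²)² = (9*(12 + 81 + 72) + 7*9²)² = (9*165 + 7*81)² = (1485 + 567)² = 2052² = 4210704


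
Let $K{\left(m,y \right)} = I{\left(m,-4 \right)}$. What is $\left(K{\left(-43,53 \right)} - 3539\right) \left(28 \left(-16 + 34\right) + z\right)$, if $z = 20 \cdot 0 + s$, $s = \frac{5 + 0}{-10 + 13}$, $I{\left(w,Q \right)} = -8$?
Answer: $- \frac{5380799}{3} \approx -1.7936 \cdot 10^{6}$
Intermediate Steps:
$K{\left(m,y \right)} = -8$
$s = \frac{5}{3} \approx 1.6667$
$z = \frac{5}{3}$ ($z = 20 \cdot 0 + \frac{5}{3} = 0 + \frac{5}{3} = \frac{5}{3} \approx 1.6667$)
$\left(K{\left(-43,53 \right)} - 3539\right) \left(28 \left(-16 + 34\right) + z\right) = \left(-8 - 3539\right) \left(28 \left(-16 + 34\right) + \frac{5}{3}\right) = - 3547 \left(28 \cdot 18 + \frac{5}{3}\right) = - 3547 \left(504 + \frac{5}{3}\right) = \left(-3547\right) \frac{1517}{3} = - \frac{5380799}{3}$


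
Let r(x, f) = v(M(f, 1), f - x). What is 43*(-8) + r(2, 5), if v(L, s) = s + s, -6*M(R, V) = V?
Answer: -338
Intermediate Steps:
M(R, V) = -V/6
v(L, s) = 2*s
r(x, f) = -2*x + 2*f (r(x, f) = 2*(f - x) = -2*x + 2*f)
43*(-8) + r(2, 5) = 43*(-8) + (-2*2 + 2*5) = -344 + (-4 + 10) = -344 + 6 = -338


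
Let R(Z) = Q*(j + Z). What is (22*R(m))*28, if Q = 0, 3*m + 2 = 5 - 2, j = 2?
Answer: 0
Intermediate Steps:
m = ⅓ (m = -⅔ + (5 - 2)/3 = -⅔ + (⅓)*3 = -⅔ + 1 = ⅓ ≈ 0.33333)
R(Z) = 0 (R(Z) = 0*(2 + Z) = 0)
(22*R(m))*28 = (22*0)*28 = 0*28 = 0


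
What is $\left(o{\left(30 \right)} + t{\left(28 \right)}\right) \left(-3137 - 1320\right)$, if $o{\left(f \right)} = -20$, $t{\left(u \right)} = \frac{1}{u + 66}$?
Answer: $\frac{8374703}{94} \approx 89093.0$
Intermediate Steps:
$t{\left(u \right)} = \frac{1}{66 + u}$
$\left(o{\left(30 \right)} + t{\left(28 \right)}\right) \left(-3137 - 1320\right) = \left(-20 + \frac{1}{66 + 28}\right) \left(-3137 - 1320\right) = \left(-20 + \frac{1}{94}\right) \left(-4457\right) = \left(- \frac{1879}{94}\right) \left(-4457\right) = \frac{8374703}{94}$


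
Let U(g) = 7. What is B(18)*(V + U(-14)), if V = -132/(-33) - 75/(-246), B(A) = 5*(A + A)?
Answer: 83430/41 ≈ 2034.9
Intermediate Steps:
B(A) = 10*A (B(A) = 5*(2*A) = 10*A)
V = 353/82 (V = -132*(-1/33) - 75*(-1/246) = 4 + 25/82 = 353/82 ≈ 4.3049)
B(18)*(V + U(-14)) = (10*18)*(353/82 + 7) = 180*(927/82) = 83430/41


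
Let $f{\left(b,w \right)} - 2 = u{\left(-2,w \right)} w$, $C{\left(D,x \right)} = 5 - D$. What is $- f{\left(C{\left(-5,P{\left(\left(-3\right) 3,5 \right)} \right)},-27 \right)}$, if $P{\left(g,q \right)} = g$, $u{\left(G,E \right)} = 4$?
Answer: $106$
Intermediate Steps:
$f{\left(b,w \right)} = 2 + 4 w$
$- f{\left(C{\left(-5,P{\left(\left(-3\right) 3,5 \right)} \right)},-27 \right)} = - (2 + 4 \left(-27\right)) = - (2 - 108) = \left(-1\right) \left(-106\right) = 106$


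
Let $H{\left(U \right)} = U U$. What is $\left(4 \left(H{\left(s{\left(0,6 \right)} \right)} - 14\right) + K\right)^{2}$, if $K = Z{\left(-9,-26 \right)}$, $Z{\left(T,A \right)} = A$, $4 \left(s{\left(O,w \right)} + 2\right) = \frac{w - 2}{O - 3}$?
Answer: $\frac{293764}{81} \approx 3626.7$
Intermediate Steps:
$s{\left(O,w \right)} = -2 + \frac{-2 + w}{4 \left(-3 + O\right)}$ ($s{\left(O,w \right)} = -2 + \frac{\left(w - 2\right) \frac{1}{O - 3}}{4} = -2 + \frac{\left(-2 + w\right) \frac{1}{-3 + O}}{4} = -2 + \frac{\frac{1}{-3 + O} \left(-2 + w\right)}{4} = -2 + \frac{-2 + w}{4 \left(-3 + O\right)}$)
$H{\left(U \right)} = U^{2}$
$K = -26$
$\left(4 \left(H{\left(s{\left(0,6 \right)} \right)} - 14\right) + K\right)^{2} = \left(4 \left(\left(\frac{22 + 6 - 0}{4 \left(-3 + 0\right)}\right)^{2} - 14\right) - 26\right)^{2} = \left(4 \left(\left(\frac{22 + 6 + 0}{4 \left(-3\right)}\right)^{2} - 14\right) - 26\right)^{2} = \left(4 \left(\left(\frac{1}{4} \left(- \frac{1}{3}\right) 28\right)^{2} - 14\right) - 26\right)^{2} = \left(4 \left(\left(- \frac{7}{3}\right)^{2} - 14\right) - 26\right)^{2} = \left(4 \left(\frac{49}{9} - 14\right) - 26\right)^{2} = \left(4 \left(- \frac{77}{9}\right) - 26\right)^{2} = \left(- \frac{308}{9} - 26\right)^{2} = \left(- \frac{542}{9}\right)^{2} = \frac{293764}{81}$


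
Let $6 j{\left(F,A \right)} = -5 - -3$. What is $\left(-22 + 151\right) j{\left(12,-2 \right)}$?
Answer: $-43$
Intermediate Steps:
$j{\left(F,A \right)} = - \frac{1}{3}$ ($j{\left(F,A \right)} = \frac{-5 - -3}{6} = \frac{-5 + 3}{6} = \frac{1}{6} \left(-2\right) = - \frac{1}{3}$)
$\left(-22 + 151\right) j{\left(12,-2 \right)} = \left(-22 + 151\right) \left(- \frac{1}{3}\right) = 129 \left(- \frac{1}{3}\right) = -43$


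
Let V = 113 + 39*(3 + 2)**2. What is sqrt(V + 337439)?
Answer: sqrt(338527) ≈ 581.83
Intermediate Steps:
V = 1088 (V = 113 + 39*5**2 = 113 + 39*25 = 113 + 975 = 1088)
sqrt(V + 337439) = sqrt(1088 + 337439) = sqrt(338527)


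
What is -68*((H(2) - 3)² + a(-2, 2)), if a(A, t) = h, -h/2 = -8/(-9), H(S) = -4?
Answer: -28900/9 ≈ -3211.1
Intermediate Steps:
h = -16/9 (h = -(-16)/(-9) = -(-16)*(-1)/9 = -2*8/9 = -16/9 ≈ -1.7778)
a(A, t) = -16/9
-68*((H(2) - 3)² + a(-2, 2)) = -68*((-4 - 3)² - 16/9) = -68*((-7)² - 16/9) = -68*(49 - 16/9) = -68*425/9 = -28900/9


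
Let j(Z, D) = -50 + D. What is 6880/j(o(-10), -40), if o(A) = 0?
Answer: -688/9 ≈ -76.444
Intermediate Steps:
6880/j(o(-10), -40) = 6880/(-50 - 40) = 6880/(-90) = 6880*(-1/90) = -688/9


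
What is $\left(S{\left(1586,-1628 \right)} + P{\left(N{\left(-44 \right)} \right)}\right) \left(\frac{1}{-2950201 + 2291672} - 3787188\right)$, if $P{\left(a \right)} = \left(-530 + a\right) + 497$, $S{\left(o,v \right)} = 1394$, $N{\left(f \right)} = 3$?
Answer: $- \frac{3401779344481892}{658529} \approx -5.1657 \cdot 10^{9}$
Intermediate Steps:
$P{\left(a \right)} = -33 + a$
$\left(S{\left(1586,-1628 \right)} + P{\left(N{\left(-44 \right)} \right)}\right) \left(\frac{1}{-2950201 + 2291672} - 3787188\right) = \left(1394 + \left(-33 + 3\right)\right) \left(\frac{1}{-2950201 + 2291672} - 3787188\right) = \left(1394 - 30\right) \left(\frac{1}{-658529} - 3787188\right) = 1364 \left(- \frac{1}{658529} - 3787188\right) = 1364 \left(- \frac{2493973126453}{658529}\right) = - \frac{3401779344481892}{658529}$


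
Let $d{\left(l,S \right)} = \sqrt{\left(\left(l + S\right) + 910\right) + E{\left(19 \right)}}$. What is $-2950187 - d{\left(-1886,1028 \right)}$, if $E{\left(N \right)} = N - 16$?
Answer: $-2950187 - \sqrt{55} \approx -2.9502 \cdot 10^{6}$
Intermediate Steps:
$E{\left(N \right)} = -16 + N$
$d{\left(l,S \right)} = \sqrt{913 + S + l}$ ($d{\left(l,S \right)} = \sqrt{\left(\left(l + S\right) + 910\right) + \left(-16 + 19\right)} = \sqrt{\left(\left(S + l\right) + 910\right) + 3} = \sqrt{\left(910 + S + l\right) + 3} = \sqrt{913 + S + l}$)
$-2950187 - d{\left(-1886,1028 \right)} = -2950187 - \sqrt{913 + 1028 - 1886} = -2950187 - \sqrt{55}$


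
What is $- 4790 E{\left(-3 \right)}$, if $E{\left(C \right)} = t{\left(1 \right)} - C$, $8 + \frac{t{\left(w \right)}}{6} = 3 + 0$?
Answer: $129330$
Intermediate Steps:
$t{\left(w \right)} = -30$ ($t{\left(w \right)} = -48 + 6 \left(3 + 0\right) = -48 + 6 \cdot 3 = -48 + 18 = -30$)
$E{\left(C \right)} = -30 - C$
$- 4790 E{\left(-3 \right)} = - 4790 \left(-30 - -3\right) = - 4790 \left(-30 + 3\right) = \left(-4790\right) \left(-27\right) = 129330$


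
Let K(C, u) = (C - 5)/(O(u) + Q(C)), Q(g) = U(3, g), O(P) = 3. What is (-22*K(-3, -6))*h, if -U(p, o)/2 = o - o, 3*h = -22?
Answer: -3872/9 ≈ -430.22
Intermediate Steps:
h = -22/3 (h = (⅓)*(-22) = -22/3 ≈ -7.3333)
U(p, o) = 0 (U(p, o) = -2*(o - o) = -2*0 = 0)
Q(g) = 0
K(C, u) = -5/3 + C/3 (K(C, u) = (C - 5)/(3 + 0) = (-5 + C)/3 = (-5 + C)*(⅓) = -5/3 + C/3)
(-22*K(-3, -6))*h = -22*(-5/3 + (⅓)*(-3))*(-22/3) = -22*(-5/3 - 1)*(-22/3) = -22*(-8/3)*(-22/3) = (176/3)*(-22/3) = -3872/9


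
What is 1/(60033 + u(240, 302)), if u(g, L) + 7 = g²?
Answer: 1/117626 ≈ 8.5015e-6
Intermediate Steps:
u(g, L) = -7 + g²
1/(60033 + u(240, 302)) = 1/(60033 + (-7 + 240²)) = 1/(60033 + (-7 + 57600)) = 1/(60033 + 57593) = 1/117626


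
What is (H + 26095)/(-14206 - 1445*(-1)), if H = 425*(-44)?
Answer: -7395/12761 ≈ -0.57950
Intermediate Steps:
H = -18700
(H + 26095)/(-14206 - 1445*(-1)) = (-18700 + 26095)/(-14206 - 1445*(-1)) = 7395/(-14206 + 1445) = 7395/(-12761) = 7395*(-1/12761) = -7395/12761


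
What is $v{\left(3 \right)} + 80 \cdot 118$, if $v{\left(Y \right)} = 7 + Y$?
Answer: $9450$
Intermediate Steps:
$v{\left(3 \right)} + 80 \cdot 118 = \left(7 + 3\right) + 80 \cdot 118 = 10 + 9440 = 9450$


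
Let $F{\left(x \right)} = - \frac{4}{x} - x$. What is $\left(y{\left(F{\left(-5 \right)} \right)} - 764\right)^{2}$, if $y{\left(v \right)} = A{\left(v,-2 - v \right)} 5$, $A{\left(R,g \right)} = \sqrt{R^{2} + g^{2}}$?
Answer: $\left(764 - \sqrt{2362}\right)^{2} \approx 5.118 \cdot 10^{5}$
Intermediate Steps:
$F{\left(x \right)} = - x - \frac{4}{x}$
$y{\left(v \right)} = 5 \sqrt{v^{2} + \left(-2 - v\right)^{2}}$ ($y{\left(v \right)} = \sqrt{v^{2} + \left(-2 - v\right)^{2}} \cdot 5 = 5 \sqrt{v^{2} + \left(-2 - v\right)^{2}}$)
$\left(y{\left(F{\left(-5 \right)} \right)} - 764\right)^{2} = \left(5 \sqrt{\left(\left(-1\right) \left(-5\right) - \frac{4}{-5}\right)^{2} + \left(2 - \left(-5 + \frac{4}{-5}\right)\right)^{2}} - 764\right)^{2} = \left(5 \sqrt{\left(5 - - \frac{4}{5}\right)^{2} + \left(2 + \left(5 - - \frac{4}{5}\right)\right)^{2}} - 764\right)^{2} = \left(5 \sqrt{\left(5 + \frac{4}{5}\right)^{2} + \left(2 + \left(5 + \frac{4}{5}\right)\right)^{2}} - 764\right)^{2} = \left(5 \sqrt{\left(\frac{29}{5}\right)^{2} + \left(2 + \frac{29}{5}\right)^{2}} - 764\right)^{2} = \left(5 \sqrt{\frac{841}{25} + \left(\frac{39}{5}\right)^{2}} - 764\right)^{2} = \left(5 \sqrt{\frac{841}{25} + \frac{1521}{25}} - 764\right)^{2} = \left(5 \sqrt{\frac{2362}{25}} - 764\right)^{2} = \left(5 \frac{\sqrt{2362}}{5} - 764\right)^{2} = \left(\sqrt{2362} - 764\right)^{2} = \left(-764 + \sqrt{2362}\right)^{2}$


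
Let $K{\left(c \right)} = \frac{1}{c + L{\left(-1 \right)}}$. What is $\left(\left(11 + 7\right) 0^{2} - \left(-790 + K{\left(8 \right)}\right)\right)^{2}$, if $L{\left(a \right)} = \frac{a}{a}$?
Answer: $\frac{50537881}{81} \approx 6.2392 \cdot 10^{5}$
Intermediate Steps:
$L{\left(a \right)} = 1$
$K{\left(c \right)} = \frac{1}{1 + c}$ ($K{\left(c \right)} = \frac{1}{c + 1} = \frac{1}{1 + c}$)
$\left(\left(11 + 7\right) 0^{2} - \left(-790 + K{\left(8 \right)}\right)\right)^{2} = \left(\left(11 + 7\right) 0^{2} + \left(790 - \frac{1}{1 + 8}\right)\right)^{2} = \left(18 \cdot 0 + \left(790 - \frac{1}{9}\right)\right)^{2} = \left(0 + \left(790 - \frac{1}{9}\right)\right)^{2} = \left(0 + \frac{7109}{9}\right)^{2} = \left(\frac{7109}{9}\right)^{2} = \frac{50537881}{81}$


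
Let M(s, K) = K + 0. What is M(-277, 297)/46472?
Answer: 297/46472 ≈ 0.0063909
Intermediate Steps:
M(s, K) = K
M(-277, 297)/46472 = 297/46472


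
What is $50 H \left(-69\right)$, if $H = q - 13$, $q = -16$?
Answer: $100050$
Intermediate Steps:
$H = -29$ ($H = -16 - 13 = -29$)
$50 H \left(-69\right) = 50 \left(-29\right) \left(-69\right) = \left(-1450\right) \left(-69\right) = 100050$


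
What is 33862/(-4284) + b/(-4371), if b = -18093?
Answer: -11750065/3120894 ≈ -3.7650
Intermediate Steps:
33862/(-4284) + b/(-4371) = 33862/(-4284) - 18093/(-4371) = 33862*(-1/4284) - 18093*(-1/4371) = -16931/2142 + 6031/1457 = -11750065/3120894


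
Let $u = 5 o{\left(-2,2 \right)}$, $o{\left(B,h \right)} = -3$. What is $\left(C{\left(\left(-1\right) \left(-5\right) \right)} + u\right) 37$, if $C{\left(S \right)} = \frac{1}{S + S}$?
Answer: $- \frac{5513}{10} \approx -551.3$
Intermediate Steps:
$u = -15$ ($u = 5 \left(-3\right) = -15$)
$C{\left(S \right)} = \frac{1}{2 S}$
$\left(C{\left(\left(-1\right) \left(-5\right) \right)} + u\right) 37 = \left(\frac{1}{2 \left(\left(-1\right) \left(-5\right)\right)} - 15\right) 37 = \left(\frac{1}{2 \cdot 5} - 15\right) 37 = \left(\frac{1}{2} \cdot \frac{1}{5} - 15\right) 37 = \left(\frac{1}{10} - 15\right) 37 = \left(- \frac{149}{10}\right) 37 = - \frac{5513}{10}$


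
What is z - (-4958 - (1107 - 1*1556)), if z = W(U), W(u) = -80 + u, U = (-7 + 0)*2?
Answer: 4415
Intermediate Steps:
U = -14 (U = -7*2 = -14)
z = -94 (z = -80 - 14 = -94)
z - (-4958 - (1107 - 1*1556)) = -94 - (-4958 - (1107 - 1*1556)) = -94 - (-4958 - (1107 - 1556)) = -94 - (-4958 - 1*(-449)) = -94 - (-4958 + 449) = -94 - 1*(-4509) = -94 + 4509 = 4415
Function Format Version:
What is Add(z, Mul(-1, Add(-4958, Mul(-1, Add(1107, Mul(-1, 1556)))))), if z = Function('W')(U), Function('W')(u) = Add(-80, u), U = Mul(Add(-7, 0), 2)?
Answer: 4415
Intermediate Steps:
U = -14 (U = Mul(-7, 2) = -14)
z = -94 (z = Add(-80, -14) = -94)
Add(z, Mul(-1, Add(-4958, Mul(-1, Add(1107, Mul(-1, 1556)))))) = Add(-94, Mul(-1, Add(-4958, Mul(-1, Add(1107, Mul(-1, 1556)))))) = Add(-94, Mul(-1, Add(-4958, Mul(-1, Add(1107, -1556))))) = Add(-94, Mul(-1, Add(-4958, Mul(-1, -449)))) = Add(-94, Mul(-1, Add(-4958, 449))) = Add(-94, Mul(-1, -4509)) = Add(-94, 4509) = 4415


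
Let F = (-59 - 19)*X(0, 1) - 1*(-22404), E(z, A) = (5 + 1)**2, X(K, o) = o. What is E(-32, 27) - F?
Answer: -22290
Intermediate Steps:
E(z, A) = 36 (E(z, A) = 6**2 = 36)
F = 22326 (F = (-59 - 19)*1 - 1*(-22404) = -78*1 + 22404 = -78 + 22404 = 22326)
E(-32, 27) - F = 36 - 1*22326 = 36 - 22326 = -22290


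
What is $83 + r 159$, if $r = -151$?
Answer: $-23926$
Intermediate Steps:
$83 + r 159 = 83 - 24009 = -23926$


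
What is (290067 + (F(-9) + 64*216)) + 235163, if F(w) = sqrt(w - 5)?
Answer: 539054 + I*sqrt(14) ≈ 5.3905e+5 + 3.7417*I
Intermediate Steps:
F(w) = sqrt(-5 + w)
(290067 + (F(-9) + 64*216)) + 235163 = (290067 + (sqrt(-5 - 9) + 64*216)) + 235163 = (290067 + (sqrt(-14) + 13824)) + 235163 = (290067 + (I*sqrt(14) + 13824)) + 235163 = (290067 + (13824 + I*sqrt(14))) + 235163 = (303891 + I*sqrt(14)) + 235163 = 539054 + I*sqrt(14)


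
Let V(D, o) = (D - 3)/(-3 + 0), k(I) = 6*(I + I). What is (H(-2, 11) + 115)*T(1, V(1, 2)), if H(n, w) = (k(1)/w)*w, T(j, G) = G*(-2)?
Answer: -508/3 ≈ -169.33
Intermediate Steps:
k(I) = 12*I (k(I) = 6*(2*I) = 12*I)
V(D, o) = 1 - D/3 (V(D, o) = (-3 + D)/(-3) = (-3 + D)*(-⅓) = 1 - D/3)
T(j, G) = -2*G
H(n, w) = 12 (H(n, w) = ((12*1)/w)*w = (12/w)*w = 12)
(H(-2, 11) + 115)*T(1, V(1, 2)) = (12 + 115)*(-2*(1 - ⅓*1)) = 127*(-2*(1 - ⅓)) = 127*(-2*⅔) = 127*(-4/3) = -508/3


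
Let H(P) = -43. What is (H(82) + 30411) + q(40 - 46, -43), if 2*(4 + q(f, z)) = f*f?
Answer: 30382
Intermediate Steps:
q(f, z) = -4 + f²/2 (q(f, z) = -4 + (f*f)/2 = -4 + f²/2)
(H(82) + 30411) + q(40 - 46, -43) = (-43 + 30411) + (-4 + (40 - 46)²/2) = 30368 + (-4 + (½)*(-6)²) = 30368 + (-4 + (½)*36) = 30368 + (-4 + 18) = 30368 + 14 = 30382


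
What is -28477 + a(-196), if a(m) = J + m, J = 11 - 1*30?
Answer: -28692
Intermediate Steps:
J = -19 (J = 11 - 30 = -19)
a(m) = -19 + m
-28477 + a(-196) = -28477 + (-19 - 196) = -28477 - 215 = -28692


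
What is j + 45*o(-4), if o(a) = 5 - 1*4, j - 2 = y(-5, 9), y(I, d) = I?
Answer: 42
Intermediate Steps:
j = -3 (j = 2 - 5 = -3)
o(a) = 1 (o(a) = 5 - 4 = 1)
j + 45*o(-4) = -3 + 45*1 = -3 + 45 = 42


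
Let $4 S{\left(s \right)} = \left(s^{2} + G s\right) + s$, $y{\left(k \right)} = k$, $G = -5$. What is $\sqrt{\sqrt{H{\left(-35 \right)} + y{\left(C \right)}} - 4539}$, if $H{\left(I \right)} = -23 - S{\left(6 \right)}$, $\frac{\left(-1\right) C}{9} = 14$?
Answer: $\sqrt{-4539 + 2 i \sqrt{38}} \approx 0.0915 + 67.372 i$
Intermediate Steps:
$C = -126$ ($C = \left(-9\right) 14 = -126$)
$S{\left(s \right)} = - s + \frac{s^{2}}{4}$ ($S{\left(s \right)} = \frac{\left(s^{2} - 5 s\right) + s}{4} = \frac{s^{2} - 4 s}{4} = - s + \frac{s^{2}}{4}$)
$H{\left(I \right)} = -26$ ($H{\left(I \right)} = -23 - \frac{1}{4} \cdot 6 \left(-4 + 6\right) = -23 - \frac{1}{4} \cdot 6 \cdot 2 = -23 - 3 = -26$)
$\sqrt{\sqrt{H{\left(-35 \right)} + y{\left(C \right)}} - 4539} = \sqrt{\sqrt{-26 - 126} - 4539} = \sqrt{\sqrt{-152} - 4539} = \sqrt{2 i \sqrt{38} - 4539} = \sqrt{-4539 + 2 i \sqrt{38}}$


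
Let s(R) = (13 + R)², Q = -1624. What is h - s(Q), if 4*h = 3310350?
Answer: -3535467/2 ≈ -1.7677e+6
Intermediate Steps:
h = 1655175/2 (h = (¼)*3310350 = 1655175/2 ≈ 8.2759e+5)
h - s(Q) = 1655175/2 - (13 - 1624)² = 1655175/2 - 1*(-1611)² = 1655175/2 - 1*2595321 = 1655175/2 - 2595321 = -3535467/2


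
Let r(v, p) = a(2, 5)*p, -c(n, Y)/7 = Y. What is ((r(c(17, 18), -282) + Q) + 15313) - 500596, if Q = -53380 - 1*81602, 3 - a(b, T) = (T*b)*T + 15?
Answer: -602781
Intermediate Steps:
a(b, T) = -12 - b*T**2 (a(b, T) = 3 - ((T*b)*T + 15) = 3 - (b*T**2 + 15) = 3 - (15 + b*T**2) = 3 + (-15 - b*T**2) = -12 - b*T**2)
c(n, Y) = -7*Y
r(v, p) = -62*p (r(v, p) = (-12 - 1*2*5**2)*p = (-12 - 1*2*25)*p = (-12 - 50)*p = -62*p)
Q = -134982 (Q = -53380 - 81602 = -134982)
((r(c(17, 18), -282) + Q) + 15313) - 500596 = ((-62*(-282) - 134982) + 15313) - 500596 = ((17484 - 134982) + 15313) - 500596 = (-117498 + 15313) - 500596 = -102185 - 500596 = -602781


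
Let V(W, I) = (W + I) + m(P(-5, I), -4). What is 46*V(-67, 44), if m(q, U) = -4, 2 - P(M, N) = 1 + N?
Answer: -1242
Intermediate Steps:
P(M, N) = 1 - N (P(M, N) = 2 - (1 + N) = 2 + (-1 - N) = 1 - N)
V(W, I) = -4 + I + W (V(W, I) = (W + I) - 4 = (I + W) - 4 = -4 + I + W)
46*V(-67, 44) = 46*(-4 + 44 - 67) = 46*(-27) = -1242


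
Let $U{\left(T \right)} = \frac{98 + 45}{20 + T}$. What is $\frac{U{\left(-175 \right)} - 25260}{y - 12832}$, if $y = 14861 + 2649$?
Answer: $- \frac{3915443}{725090} \approx -5.3999$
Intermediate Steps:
$U{\left(T \right)} = \frac{143}{20 + T}$
$y = 17510$
$\frac{U{\left(-175 \right)} - 25260}{y - 12832} = \frac{\frac{143}{20 - 175} - 25260}{17510 - 12832} = \frac{\frac{143}{-155} - 25260}{4678} = \left(143 \left(- \frac{1}{155}\right) - 25260\right) \frac{1}{4678} = \left(- \frac{143}{155} - 25260\right) \frac{1}{4678} = \left(- \frac{3915443}{155}\right) \frac{1}{4678} = - \frac{3915443}{725090}$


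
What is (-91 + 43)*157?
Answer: -7536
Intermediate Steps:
(-91 + 43)*157 = -48*157 = -7536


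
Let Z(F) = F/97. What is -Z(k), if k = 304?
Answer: -304/97 ≈ -3.1340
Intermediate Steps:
Z(F) = F/97 (Z(F) = F*(1/97) = F/97)
-Z(k) = -304/97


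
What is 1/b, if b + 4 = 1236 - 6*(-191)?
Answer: 1/2378 ≈ 0.00042052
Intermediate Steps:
b = 2378 (b = -4 + (1236 - 6*(-191)) = -4 + (1236 - 1*(-1146)) = -4 + (1236 + 1146) = -4 + 2382 = 2378)
1/b = 1/2378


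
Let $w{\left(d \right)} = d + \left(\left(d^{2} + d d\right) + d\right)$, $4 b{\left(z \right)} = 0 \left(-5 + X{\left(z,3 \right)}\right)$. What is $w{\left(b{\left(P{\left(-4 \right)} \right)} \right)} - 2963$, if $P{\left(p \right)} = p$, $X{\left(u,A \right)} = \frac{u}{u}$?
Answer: $-2963$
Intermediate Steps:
$X{\left(u,A \right)} = 1$
$b{\left(z \right)} = 0$ ($b{\left(z \right)} = \frac{0 \left(-5 + 1\right)}{4} = \frac{0 \left(-4\right)}{4} = \frac{1}{4} \cdot 0 = 0$)
$w{\left(d \right)} = 2 d + 2 d^{2}$ ($w{\left(d \right)} = d + \left(\left(d^{2} + d^{2}\right) + d\right) = d + \left(2 d^{2} + d\right) = d + \left(d + 2 d^{2}\right) = 2 d + 2 d^{2}$)
$w{\left(b{\left(P{\left(-4 \right)} \right)} \right)} - 2963 = 2 \cdot 0 \left(1 + 0\right) - 2963 = 2 \cdot 0 \cdot 1 - 2963 = 0 - 2963 = -2963$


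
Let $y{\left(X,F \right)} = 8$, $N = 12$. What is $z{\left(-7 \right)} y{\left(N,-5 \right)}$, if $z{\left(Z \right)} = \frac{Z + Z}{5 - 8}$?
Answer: $\frac{112}{3} \approx 37.333$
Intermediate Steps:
$z{\left(Z \right)} = - \frac{2 Z}{3}$ ($z{\left(Z \right)} = \frac{2 Z}{-3} = 2 Z \left(- \frac{1}{3}\right) = - \frac{2 Z}{3}$)
$z{\left(-7 \right)} y{\left(N,-5 \right)} = \left(- \frac{2}{3}\right) \left(-7\right) 8 = \frac{14}{3} \cdot 8 = \frac{112}{3}$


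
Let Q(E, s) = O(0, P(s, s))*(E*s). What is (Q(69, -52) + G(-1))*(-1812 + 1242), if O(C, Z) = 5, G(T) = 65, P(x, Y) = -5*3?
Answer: 10188750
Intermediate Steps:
P(x, Y) = -15
Q(E, s) = 5*E*s (Q(E, s) = 5*(E*s) = 5*E*s)
(Q(69, -52) + G(-1))*(-1812 + 1242) = (5*69*(-52) + 65)*(-1812 + 1242) = (-17940 + 65)*(-570) = -17875*(-570) = 10188750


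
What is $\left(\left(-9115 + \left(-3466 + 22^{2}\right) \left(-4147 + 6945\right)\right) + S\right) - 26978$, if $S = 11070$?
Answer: $-8368659$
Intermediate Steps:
$\left(\left(-9115 + \left(-3466 + 22^{2}\right) \left(-4147 + 6945\right)\right) + S\right) - 26978 = \left(\left(-9115 + \left(-3466 + 22^{2}\right) \left(-4147 + 6945\right)\right) + 11070\right) - 26978 = \left(\left(-9115 + \left(-3466 + 484\right) 2798\right) + 11070\right) - 26978 = \left(\left(-9115 - 8343636\right) + 11070\right) - 26978 = \left(-8352751 + 11070\right) - 26978 = -8341681 - 26978 = -8368659$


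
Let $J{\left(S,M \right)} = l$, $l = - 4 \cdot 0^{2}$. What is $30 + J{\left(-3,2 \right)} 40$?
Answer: $30$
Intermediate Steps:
$l = 0$ ($l = \left(-4\right) 0 = 0$)
$J{\left(S,M \right)} = 0$
$30 + J{\left(-3,2 \right)} 40 = 30 + 0 \cdot 40 = 30 + 0 = 30$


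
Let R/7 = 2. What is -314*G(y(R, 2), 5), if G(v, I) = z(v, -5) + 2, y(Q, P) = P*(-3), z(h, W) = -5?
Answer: 942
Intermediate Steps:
R = 14 (R = 7*2 = 14)
y(Q, P) = -3*P
G(v, I) = -3 (G(v, I) = -5 + 2 = -3)
-314*G(y(R, 2), 5) = -314*(-3) = 942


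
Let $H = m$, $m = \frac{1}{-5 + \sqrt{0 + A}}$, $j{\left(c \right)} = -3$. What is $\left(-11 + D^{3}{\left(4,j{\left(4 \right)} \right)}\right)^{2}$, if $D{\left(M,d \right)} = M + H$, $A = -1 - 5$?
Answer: $\frac{18 \left(- 3334129 i + 355042 \sqrt{6}\right)}{- 27341 i + 4830 \sqrt{6}} \approx 2057.5 - 317.78 i$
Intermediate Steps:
$A = -6$ ($A = -1 - 5 = -6$)
$m = \frac{1}{-5 + i \sqrt{6}}$ ($m = \frac{1}{-5 + \sqrt{0 - 6}} = \frac{1}{-5 + \sqrt{-6}} = \frac{1}{-5 + i \sqrt{6}} \approx -0.16129 - 0.079016 i$)
$H = - \frac{5}{31} - \frac{i \sqrt{6}}{31} \approx -0.16129 - 0.079016 i$
$D{\left(M,d \right)} = - \frac{5}{31} + M - \frac{i \sqrt{6}}{31}$ ($D{\left(M,d \right)} = M - \left(\frac{5}{31} + \frac{i \sqrt{6}}{31}\right) = - \frac{5}{31} + M - \frac{i \sqrt{6}}{31}$)
$\left(-11 + D^{3}{\left(4,j{\left(4 \right)} \right)}\right)^{2} = \left(-11 + \left(- \frac{5}{31} + 4 - \frac{i \sqrt{6}}{31}\right)^{3}\right)^{2} = \left(-11 + \left(\frac{119}{31} - \frac{i \sqrt{6}}{31}\right)^{3}\right)^{2}$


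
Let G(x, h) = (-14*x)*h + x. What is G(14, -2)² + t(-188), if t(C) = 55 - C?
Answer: 165079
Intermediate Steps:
G(x, h) = x - 14*h*x (G(x, h) = -14*h*x + x = x - 14*h*x)
G(14, -2)² + t(-188) = (14*(1 - 14*(-2)))² + (55 - 1*(-188)) = (14*(1 + 28))² + (55 + 188) = (14*29)² + 243 = 406² + 243 = 164836 + 243 = 165079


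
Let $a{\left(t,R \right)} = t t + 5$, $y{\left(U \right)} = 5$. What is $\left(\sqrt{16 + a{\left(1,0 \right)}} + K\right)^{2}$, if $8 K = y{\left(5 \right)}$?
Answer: $\frac{1433}{64} + \frac{5 \sqrt{22}}{4} \approx 28.254$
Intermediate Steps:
$a{\left(t,R \right)} = 5 + t^{2}$ ($a{\left(t,R \right)} = t^{2} + 5 = 5 + t^{2}$)
$K = \frac{5}{8}$ ($K = \frac{1}{8} \cdot 5 = \frac{5}{8} \approx 0.625$)
$\left(\sqrt{16 + a{\left(1,0 \right)}} + K\right)^{2} = \left(\sqrt{16 + \left(5 + 1^{2}\right)} + \frac{5}{8}\right)^{2} = \left(\sqrt{16 + \left(5 + 1\right)} + \frac{5}{8}\right)^{2} = \left(\sqrt{16 + 6} + \frac{5}{8}\right)^{2} = \left(\sqrt{22} + \frac{5}{8}\right)^{2} = \left(\frac{5}{8} + \sqrt{22}\right)^{2}$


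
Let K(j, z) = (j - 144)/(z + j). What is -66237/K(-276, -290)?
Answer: -6248357/70 ≈ -89262.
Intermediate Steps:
K(j, z) = (-144 + j)/(j + z)
-66237/K(-276, -290) = -66237*(-276 - 290)/(-144 - 276) = -66237/(-420/(-566)) = -66237/((-1/566*(-420))) = -66237/210/283 = -66237*283/210 = -6248357/70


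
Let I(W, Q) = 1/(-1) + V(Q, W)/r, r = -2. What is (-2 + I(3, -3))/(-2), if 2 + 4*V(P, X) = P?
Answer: 19/16 ≈ 1.1875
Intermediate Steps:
V(P, X) = -1/2 + P/4
I(W, Q) = -3/4 - Q/8 (I(W, Q) = 1/(-1) + (-1/2 + Q/4)/(-2) = 1*(-1) + (-1/2 + Q/4)*(-1/2) = -1 + (1/4 - Q/8) = -3/4 - Q/8)
(-2 + I(3, -3))/(-2) = (-2 + (-3/4 - 1/8*(-3)))/(-2) = -(-2 + (-3/4 + 3/8))/2 = -(-2 - 3/8)/2 = -1/2*(-19/8) = 19/16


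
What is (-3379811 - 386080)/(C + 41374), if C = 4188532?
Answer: -221523/248818 ≈ -0.89030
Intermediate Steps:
(-3379811 - 386080)/(C + 41374) = (-3379811 - 386080)/(4188532 + 41374) = -3765891/4229906 = -3765891*1/4229906 = -221523/248818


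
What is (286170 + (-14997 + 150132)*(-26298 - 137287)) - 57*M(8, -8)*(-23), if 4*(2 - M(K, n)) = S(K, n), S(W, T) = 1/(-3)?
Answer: -88423080295/4 ≈ -2.2106e+10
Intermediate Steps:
S(W, T) = -⅓
M(K, n) = 25/12 (M(K, n) = 2 - ¼*(-⅓) = 2 + 1/12 = 25/12)
(286170 + (-14997 + 150132)*(-26298 - 137287)) - 57*M(8, -8)*(-23) = (286170 + (-14997 + 150132)*(-26298 - 137287)) - 57*25/12*(-23) = (286170 + 135135*(-163585)) - 475/4*(-23) = (286170 - 22106058975) + 10925/4 = -22105772805 + 10925/4 = -88423080295/4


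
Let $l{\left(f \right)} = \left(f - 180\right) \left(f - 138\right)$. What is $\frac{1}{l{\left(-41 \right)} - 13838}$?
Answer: $\frac{1}{25721} \approx 3.8879 \cdot 10^{-5}$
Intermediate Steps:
$l{\left(f \right)} = \left(-180 + f\right) \left(-138 + f\right)$
$\frac{1}{l{\left(-41 \right)} - 13838} = \frac{1}{\left(24840 + \left(-41\right)^{2} - -13038\right) - 13838} = \frac{1}{\left(24840 + 1681 + 13038\right) - 13838} = \frac{1}{39559 - 13838} = \frac{1}{25721}$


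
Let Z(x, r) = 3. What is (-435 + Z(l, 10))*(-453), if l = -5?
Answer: 195696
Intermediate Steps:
(-435 + Z(l, 10))*(-453) = (-435 + 3)*(-453) = -432*(-453) = 195696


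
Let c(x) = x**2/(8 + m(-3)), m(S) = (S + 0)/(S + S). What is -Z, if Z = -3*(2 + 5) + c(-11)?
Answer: 115/17 ≈ 6.7647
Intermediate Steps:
m(S) = 1/2 (m(S) = S/((2*S)) = S*(1/(2*S)) = 1/2)
c(x) = 2*x**2/17 (c(x) = x**2/(8 + 1/2) = x**2/(17/2) = 2*x**2/17)
Z = -115/17 (Z = -3*(2 + 5) + (2/17)*(-11)**2 = -3*7 + (2/17)*121 = -21 + 242/17 = -115/17 ≈ -6.7647)
-Z = -1*(-115/17) = 115/17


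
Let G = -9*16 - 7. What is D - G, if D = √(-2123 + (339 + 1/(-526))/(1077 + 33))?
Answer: 151 + I*√180902666705655/291930 ≈ 151.0 + 46.073*I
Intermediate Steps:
G = -151 (G = -144 - 7 = -151)
D = I*√180902666705655/291930 (D = √(-2123 + (339 - 1/526)/1110) = √(-2123 + (178313/526)*(1/1110)) = √(-2123 + 178313/583860) = √(-1239356467/583860) = I*√180902666705655/291930 ≈ 46.073*I)
D - G = I*√180902666705655/291930 - 1*(-151) = I*√180902666705655/291930 + 151 = 151 + I*√180902666705655/291930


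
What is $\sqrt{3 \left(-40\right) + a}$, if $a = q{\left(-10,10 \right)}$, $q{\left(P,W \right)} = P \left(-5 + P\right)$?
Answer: $\sqrt{30} \approx 5.4772$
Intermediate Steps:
$a = 150$ ($a = - 10 \left(-5 - 10\right) = \left(-10\right) \left(-15\right) = 150$)
$\sqrt{3 \left(-40\right) + a} = \sqrt{3 \left(-40\right) + 150} = \sqrt{-120 + 150} = \sqrt{30}$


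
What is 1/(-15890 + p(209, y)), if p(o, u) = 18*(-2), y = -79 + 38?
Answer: -1/15926 ≈ -6.2790e-5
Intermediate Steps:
y = -41
p(o, u) = -36
1/(-15890 + p(209, y)) = 1/(-15890 - 36) = 1/(-15926) = -1/15926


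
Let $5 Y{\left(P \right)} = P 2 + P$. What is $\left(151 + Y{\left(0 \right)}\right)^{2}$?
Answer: $22801$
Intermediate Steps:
$Y{\left(P \right)} = \frac{3 P}{5}$ ($Y{\left(P \right)} = \frac{P 2 + P}{5} = \frac{2 P + P}{5} = \frac{3 P}{5}$)
$\left(151 + Y{\left(0 \right)}\right)^{2} = \left(151 + \frac{3}{5} \cdot 0\right)^{2} = \left(151 + 0\right)^{2} = 151^{2} = 22801$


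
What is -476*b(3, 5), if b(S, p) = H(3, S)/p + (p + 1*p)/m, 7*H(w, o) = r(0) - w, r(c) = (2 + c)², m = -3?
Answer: 23596/15 ≈ 1573.1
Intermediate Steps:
H(w, o) = 4/7 - w/7 (H(w, o) = ((2 + 0)² - w)/7 = (2² - w)/7 = (4 - w)/7 = 4/7 - w/7)
b(S, p) = -2*p/3 + 1/(7*p) (b(S, p) = (4/7 - ⅐*3)/p + (p + 1*p)/(-3) = (4/7 - 3/7)/p + (p + p)*(-⅓) = 1/(7*p) + (2*p)*(-⅓) = 1/(7*p) - 2*p/3 = -2*p/3 + 1/(7*p))
-476*b(3, 5) = -68*(3 - 14*5²)/(3*5) = -68*(3 - 14*25)/(3*5) = -68*(3 - 350)/(3*5) = -68*(-347)/(3*5) = -476*(-347/105) = 23596/15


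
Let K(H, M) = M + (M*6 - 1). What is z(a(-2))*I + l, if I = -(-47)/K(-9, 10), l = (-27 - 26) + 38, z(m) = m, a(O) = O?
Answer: -1129/69 ≈ -16.362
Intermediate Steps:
K(H, M) = -1 + 7*M (K(H, M) = M + (6*M - 1) = M + (-1 + 6*M) = -1 + 7*M)
l = -15 (l = -53 + 38 = -15)
I = 47/69 (I = -(-47)/(-1 + 7*10) = -(-47)/(-1 + 70) = -(-47)/69 = -1*(-47/69) = 47/69 ≈ 0.68116)
z(a(-2))*I + l = -2*47/69 - 15 = -94/69 - 15 = -1129/69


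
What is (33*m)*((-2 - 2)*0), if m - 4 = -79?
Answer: 0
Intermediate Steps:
m = -75 (m = 4 - 79 = -75)
(33*m)*((-2 - 2)*0) = (33*(-75))*((-2 - 2)*0) = -(-9900)*0 = -2475*0 = 0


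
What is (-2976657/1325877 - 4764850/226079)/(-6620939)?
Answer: 25606463961/7269765466703369 ≈ 3.5223e-6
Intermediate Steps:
(-2976657/1325877 - 4764850/226079)/(-6620939) = (-2976657*1/1325877 - 4764850*1/226079)*(-1/6620939) = (-992219/441959 - 4764850/226079)*(-1/6620939) = -332884031493/14273949823*(-1/6620939) = 25606463961/7269765466703369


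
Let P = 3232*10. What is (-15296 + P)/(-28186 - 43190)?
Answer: -1064/4461 ≈ -0.23851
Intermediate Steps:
P = 32320
(-15296 + P)/(-28186 - 43190) = (-15296 + 32320)/(-28186 - 43190) = 17024/(-71376) = 17024*(-1/71376) = -1064/4461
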